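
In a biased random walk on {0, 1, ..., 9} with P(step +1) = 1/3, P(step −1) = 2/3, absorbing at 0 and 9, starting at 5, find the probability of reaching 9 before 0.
P(hit 9 before 0) = (1 − (2)^5) / (1 − (2)^9) = 31/511

Let u_k denote P(reach 9 before 0 | start at k). Boundary: u_0 = 0, u_9 = 1. Recurrence: u_k = 1/3·u_{k+1} + 2/3·u_{k-1} for 1 ≤ k ≤ 8. Try u_k = A + B·r^k with r = q/p = (2/3)/(1/3) = 2. Substitution satisfies the recurrence; boundary conditions give:
  u_k = (1 − r^k) / (1 − r^N) = (1 − (2)^5) / (1 − (2)^9) = 31/511.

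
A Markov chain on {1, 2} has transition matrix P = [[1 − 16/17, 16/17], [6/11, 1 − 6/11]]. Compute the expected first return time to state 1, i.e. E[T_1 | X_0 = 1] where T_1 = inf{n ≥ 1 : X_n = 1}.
E[T_1 | X_0 = 1] = 1/π_1 = 139/51

For an irreducible recurrent Markov chain with stationary distribution π, E[T_i | X_0 = i] = 1/π_i (Kac's formula). Here π_1 = (6/11)/(16/17 + 6/11) = (6/11)/(278/187) = 51/139, so E[T_1 | X_0 = 1] = 1/π_1 = (16/17 + 6/11)/(6/11) = (278/187)/(6/11) = 139/51.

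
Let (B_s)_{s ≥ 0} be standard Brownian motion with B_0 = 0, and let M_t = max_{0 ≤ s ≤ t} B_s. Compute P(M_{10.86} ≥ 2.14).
P(M_{10.86} ≥ 2.14) = 2·P(B_{10.86} ≥ 2.14) = 2(1 − Φ(2.14/√10.86)) ≈ 0.5161

By the reflection principle for Brownian motion, P(M_t ≥ a) = 2 · P(B_t ≥ a) for a ≥ 0. Since B_t ~ N(0, t), P(B_t ≥ 2.14) = 1 − Φ(2.14/√t) = 1 − Φ(2.14/√10.86) = 1 − Φ(0.6494). So
  P(M_{10.86} ≥ 2.14) = 2(1 − Φ(0.6494)) ≈ 0.5161.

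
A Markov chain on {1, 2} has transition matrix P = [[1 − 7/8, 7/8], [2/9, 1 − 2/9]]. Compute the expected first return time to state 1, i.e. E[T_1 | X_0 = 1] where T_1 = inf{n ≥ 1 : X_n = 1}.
E[T_1 | X_0 = 1] = 1/π_1 = 79/16

For an irreducible recurrent Markov chain with stationary distribution π, E[T_i | X_0 = i] = 1/π_i (Kac's formula). Here π_1 = (2/9)/(7/8 + 2/9) = (2/9)/(79/72) = 16/79, so E[T_1 | X_0 = 1] = 1/π_1 = (7/8 + 2/9)/(2/9) = (79/72)/(2/9) = 79/16.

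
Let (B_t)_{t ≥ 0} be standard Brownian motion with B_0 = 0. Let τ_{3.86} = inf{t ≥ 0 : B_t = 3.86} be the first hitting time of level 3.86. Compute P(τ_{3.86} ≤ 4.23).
P(τ_{3.86} ≤ 4.23) = 2(1 − Φ(3.86/√4.23)) = 2(1 − Φ(1.8768)) ≈ 0.0605

By the reflection principle for standard BM, P(τ_b ≤ t) = 2 · P(B_t ≥ b). Since B_t ~ N(0, t), P(B_t ≥ 3.86) = 1 − Φ(3.86/√t) = 1 − Φ(3.86/√4.23) = 1 − Φ(1.8768) ≈ 0.03027. Doubling: P(τ_{3.86} ≤ 4.23) ≈ 2 · 0.03027 = 0.06054 ≈ 0.0605.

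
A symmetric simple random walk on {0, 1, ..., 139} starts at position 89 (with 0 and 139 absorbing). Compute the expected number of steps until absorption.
E[τ | X_0 = 89] = 4450

Let v_k = E[τ | X_0 = k]. Boundary: v_0 = v_139 = 0. Recurrence: v_k = 1 + (v_{k-1} + v_{k+1})/2 for 1 ≤ k ≤ 138. The particular solution to v_k − (v_{k-1} + v_{k+1})/2 = 1 is v_k = −k^2. Adding homogeneous solution A + B k and matching boundaries gives v_k = k (139 − k). Substituting k = 89: v_89 = 89 · 50 = 4450.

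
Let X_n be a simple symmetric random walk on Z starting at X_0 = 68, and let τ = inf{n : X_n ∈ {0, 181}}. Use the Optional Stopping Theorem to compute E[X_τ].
E[X_τ] = 68

X_n is a martingale and τ is a bounded-mean stopping time (indeed τ is finite a.s. with bounded expectation since the walk is in a bounded region). By the OST, E[X_τ] = E[X_0] = 68. Equivalently: E[X_τ] = 181 · P(hit 181 first) + 0 · P(hit 0 first) = 181 · (68/181) = 68.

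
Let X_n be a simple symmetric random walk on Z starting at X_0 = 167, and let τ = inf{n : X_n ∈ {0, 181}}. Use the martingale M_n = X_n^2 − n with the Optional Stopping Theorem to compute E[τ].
E[τ] = 2338

M_n = X_n^2 − n is a martingale (since E[X_{n+1}^2 | F_n] = X_n^2 + 1). By OST (τ has finite mean in a bounded region), E[M_τ] = E[M_0] = X_0^2 − 0 = 167^2 = 27889. Also E[M_τ] = E[X_τ^2] − E[τ]. The walk exits at 0 or 181, with P(hit 181 first) = 167/181, so E[X_τ^2] = 181^2 · 167/181 + 0 = 30227. Thus E[τ] = E[X_τ^2] − E[M_τ] = 30227 − 27889 = 2338 = 167(181 − 167) = 2338.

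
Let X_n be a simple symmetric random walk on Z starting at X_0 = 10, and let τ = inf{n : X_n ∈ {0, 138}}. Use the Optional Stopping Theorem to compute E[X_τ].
E[X_τ] = 10

X_n is a martingale and τ is a bounded-mean stopping time (indeed τ is finite a.s. with bounded expectation since the walk is in a bounded region). By the OST, E[X_τ] = E[X_0] = 10. Equivalently: E[X_τ] = 138 · P(hit 138 first) + 0 · P(hit 0 first) = 138 · (10/138) = 10.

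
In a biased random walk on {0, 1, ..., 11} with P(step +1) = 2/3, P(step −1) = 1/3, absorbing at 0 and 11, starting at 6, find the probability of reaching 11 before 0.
P(hit 11 before 0) = (1 − (1/2)^6) / (1 − (1/2)^11) = 2016/2047

Let u_k denote P(reach 11 before 0 | start at k). Boundary: u_0 = 0, u_11 = 1. Recurrence: u_k = 2/3·u_{k+1} + 1/3·u_{k-1} for 1 ≤ k ≤ 10. Try u_k = A + B·r^k with r = q/p = (1/3)/(2/3) = 1/2. Substitution satisfies the recurrence; boundary conditions give:
  u_k = (1 − r^k) / (1 − r^N) = (1 − (1/2)^6) / (1 − (1/2)^11) = 2016/2047.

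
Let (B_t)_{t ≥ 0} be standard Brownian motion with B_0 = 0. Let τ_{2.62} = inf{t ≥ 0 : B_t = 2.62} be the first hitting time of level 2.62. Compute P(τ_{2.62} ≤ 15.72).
P(τ_{2.62} ≤ 15.72) = 2(1 − Φ(2.62/√15.72)) = 2(1 − Φ(0.6608)) ≈ 0.5087

By the reflection principle for standard BM, P(τ_b ≤ t) = 2 · P(B_t ≥ b). Since B_t ~ N(0, t), P(B_t ≥ 2.62) = 1 − Φ(2.62/√t) = 1 − Φ(2.62/√15.72) = 1 − Φ(0.6608) ≈ 0.25437. Doubling: P(τ_{2.62} ≤ 15.72) ≈ 2 · 0.25437 = 0.50874 ≈ 0.5087.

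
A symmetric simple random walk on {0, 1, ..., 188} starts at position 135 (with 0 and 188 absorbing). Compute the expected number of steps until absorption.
E[τ | X_0 = 135] = 7155

Let v_k = E[τ | X_0 = k]. Boundary: v_0 = v_188 = 0. Recurrence: v_k = 1 + (v_{k-1} + v_{k+1})/2 for 1 ≤ k ≤ 187. The particular solution to v_k − (v_{k-1} + v_{k+1})/2 = 1 is v_k = −k^2. Adding homogeneous solution A + B k and matching boundaries gives v_k = k (188 − k). Substituting k = 135: v_135 = 135 · 53 = 7155.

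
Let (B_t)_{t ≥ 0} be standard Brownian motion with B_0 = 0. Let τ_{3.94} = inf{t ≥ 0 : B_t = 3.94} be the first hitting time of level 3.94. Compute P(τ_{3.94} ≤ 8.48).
P(τ_{3.94} ≤ 8.48) = 2(1 − Φ(3.94/√8.48)) = 2(1 − Φ(1.3530)) ≈ 0.1761

By the reflection principle for standard BM, P(τ_b ≤ t) = 2 · P(B_t ≥ b). Since B_t ~ N(0, t), P(B_t ≥ 3.94) = 1 − Φ(3.94/√t) = 1 − Φ(3.94/√8.48) = 1 − Φ(1.3530) ≈ 0.08803. Doubling: P(τ_{3.94} ≤ 8.48) ≈ 2 · 0.08803 = 0.17606 ≈ 0.1761.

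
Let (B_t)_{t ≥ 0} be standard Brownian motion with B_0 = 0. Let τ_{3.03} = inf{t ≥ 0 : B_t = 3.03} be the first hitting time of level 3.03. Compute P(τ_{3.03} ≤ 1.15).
P(τ_{3.03} ≤ 1.15) = 2(1 − Φ(3.03/√1.15)) = 2(1 − Φ(2.8255)) ≈ 0.0047

By the reflection principle for standard BM, P(τ_b ≤ t) = 2 · P(B_t ≥ b). Since B_t ~ N(0, t), P(B_t ≥ 3.03) = 1 − Φ(3.03/√t) = 1 − Φ(3.03/√1.15) = 1 − Φ(2.8255) ≈ 0.00236. Doubling: P(τ_{3.03} ≤ 1.15) ≈ 2 · 0.00236 = 0.00472 ≈ 0.0047.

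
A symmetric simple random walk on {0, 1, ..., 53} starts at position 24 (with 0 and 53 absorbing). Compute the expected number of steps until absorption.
E[τ | X_0 = 24] = 696

Let v_k = E[τ | X_0 = k]. Boundary: v_0 = v_53 = 0. Recurrence: v_k = 1 + (v_{k-1} + v_{k+1})/2 for 1 ≤ k ≤ 52. The particular solution to v_k − (v_{k-1} + v_{k+1})/2 = 1 is v_k = −k^2. Adding homogeneous solution A + B k and matching boundaries gives v_k = k (53 − k). Substituting k = 24: v_24 = 24 · 29 = 696.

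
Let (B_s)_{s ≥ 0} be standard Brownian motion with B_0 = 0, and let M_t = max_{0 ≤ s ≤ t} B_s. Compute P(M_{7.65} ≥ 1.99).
P(M_{7.65} ≥ 1.99) = 2·P(B_{7.65} ≥ 1.99) = 2(1 − Φ(1.99/√7.65)) ≈ 0.4718

By the reflection principle for Brownian motion, P(M_t ≥ a) = 2 · P(B_t ≥ a) for a ≥ 0. Since B_t ~ N(0, t), P(B_t ≥ 1.99) = 1 − Φ(1.99/√t) = 1 − Φ(1.99/√7.65) = 1 − Φ(0.7195). So
  P(M_{7.65} ≥ 1.99) = 2(1 − Φ(0.7195)) ≈ 0.4718.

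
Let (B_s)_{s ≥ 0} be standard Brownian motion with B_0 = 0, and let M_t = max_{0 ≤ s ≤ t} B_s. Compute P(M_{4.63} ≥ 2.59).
P(M_{4.63} ≥ 2.59) = 2·P(B_{4.63} ≥ 2.59) = 2(1 − Φ(2.59/√4.63)) ≈ 0.2287

By the reflection principle for Brownian motion, P(M_t ≥ a) = 2 · P(B_t ≥ a) for a ≥ 0. Since B_t ~ N(0, t), P(B_t ≥ 2.59) = 1 − Φ(2.59/√t) = 1 − Φ(2.59/√4.63) = 1 − Φ(1.2037). So
  P(M_{4.63} ≥ 2.59) = 2(1 − Φ(1.2037)) ≈ 0.2287.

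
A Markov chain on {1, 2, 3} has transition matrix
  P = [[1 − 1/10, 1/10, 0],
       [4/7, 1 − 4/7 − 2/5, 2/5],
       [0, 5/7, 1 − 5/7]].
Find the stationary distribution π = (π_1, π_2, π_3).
π = (1000/1273, 175/1273, 98/1273)

This is a birth-death chain on three states, which satisfies detailed balance: π_1 · P_{12} = π_2 · P_{21} and π_2 · P_{23} = π_3 · P_{32}.
From π_1 · 1/10 = π_2 · 4/7: π_2/π_1 = (1/10)/(4/7) = 7/40.
From π_2 · 2/5 = π_3 · 5/7: π_3/π_2 = (2/5)/(5/7) = 14/25.
Take π_1 proportional to 1; then unnormalized π = (1, 7/40, 49/500). Normalize by dividing by the sum 1273/1000:
  π = (1000/1273, 175/1273, 98/1273).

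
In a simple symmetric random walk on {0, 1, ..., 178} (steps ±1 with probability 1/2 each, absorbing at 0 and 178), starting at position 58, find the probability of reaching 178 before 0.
P(hit 178 before 0) = 58/178 = 29/89

Let u_k = P(hit 178 before 0 | start at k). Then u_0 = 0, u_178 = 1, and u_k = u_{k-1}/2 + u_{k+1}/2 for 1 ≤ k ≤ 177. This harmonic recurrence is solved by u_k = k/178, giving u_58 = 58/178 = 29/89.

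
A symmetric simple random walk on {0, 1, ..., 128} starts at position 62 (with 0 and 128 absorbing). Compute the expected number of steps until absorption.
E[τ | X_0 = 62] = 4092

Let v_k = E[τ | X_0 = k]. Boundary: v_0 = v_128 = 0. Recurrence: v_k = 1 + (v_{k-1} + v_{k+1})/2 for 1 ≤ k ≤ 127. The particular solution to v_k − (v_{k-1} + v_{k+1})/2 = 1 is v_k = −k^2. Adding homogeneous solution A + B k and matching boundaries gives v_k = k (128 − k). Substituting k = 62: v_62 = 62 · 66 = 4092.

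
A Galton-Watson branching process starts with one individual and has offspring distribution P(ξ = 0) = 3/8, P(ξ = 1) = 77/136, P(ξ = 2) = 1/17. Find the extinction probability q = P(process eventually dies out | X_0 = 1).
q = 1

Mean offspring μ = 0·3/8 + 1·77/136 + 2·1/17 = 93/136 ≤ 1. For μ ≤ 1 with offspring not concentrated at 1, the Galton-Watson process goes extinct almost surely, so q = 1.
(Algebraic check: The pgf is f(s) = 3/8 + 77/136·s + 1/17·s². The extinction probability q is the smallest fixed point of f in [0, 1]. Setting s = f(s):
  1/17·s² + (77/136 − 1)·s + 3/8 = 0
  1/17·s² − (3/8 + 1/17)·s + 3/8 = 0
which factors as (s − 1)·(1/17·s − 3/8) = 0, giving roots s = 1 and s = (3/8)/(1/17) = 51/8. Since 51/8 ≥ 1, the smallest root in [0, 1] is s = 1.)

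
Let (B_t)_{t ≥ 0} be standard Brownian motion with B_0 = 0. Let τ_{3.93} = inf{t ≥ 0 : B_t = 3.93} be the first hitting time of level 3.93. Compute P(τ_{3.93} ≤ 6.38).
P(τ_{3.93} ≤ 6.38) = 2(1 − Φ(3.93/√6.38)) = 2(1 − Φ(1.5559)) ≈ 0.1197

By the reflection principle for standard BM, P(τ_b ≤ t) = 2 · P(B_t ≥ b). Since B_t ~ N(0, t), P(B_t ≥ 3.93) = 1 − Φ(3.93/√t) = 1 − Φ(3.93/√6.38) = 1 − Φ(1.5559) ≈ 0.05987. Doubling: P(τ_{3.93} ≤ 6.38) ≈ 2 · 0.05987 = 0.11974 ≈ 0.1197.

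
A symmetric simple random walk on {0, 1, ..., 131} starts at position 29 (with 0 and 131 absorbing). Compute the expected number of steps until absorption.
E[τ | X_0 = 29] = 2958

Let v_k = E[τ | X_0 = k]. Boundary: v_0 = v_131 = 0. Recurrence: v_k = 1 + (v_{k-1} + v_{k+1})/2 for 1 ≤ k ≤ 130. The particular solution to v_k − (v_{k-1} + v_{k+1})/2 = 1 is v_k = −k^2. Adding homogeneous solution A + B k and matching boundaries gives v_k = k (131 − k). Substituting k = 29: v_29 = 29 · 102 = 2958.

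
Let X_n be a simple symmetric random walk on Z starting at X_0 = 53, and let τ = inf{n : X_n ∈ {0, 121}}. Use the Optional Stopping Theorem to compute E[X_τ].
E[X_τ] = 53

X_n is a martingale and τ is a bounded-mean stopping time (indeed τ is finite a.s. with bounded expectation since the walk is in a bounded region). By the OST, E[X_τ] = E[X_0] = 53. Equivalently: E[X_τ] = 121 · P(hit 121 first) + 0 · P(hit 0 first) = 121 · (53/121) = 53.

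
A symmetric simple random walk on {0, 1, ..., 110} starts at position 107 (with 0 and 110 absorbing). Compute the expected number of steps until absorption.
E[τ | X_0 = 107] = 321

Let v_k = E[τ | X_0 = k]. Boundary: v_0 = v_110 = 0. Recurrence: v_k = 1 + (v_{k-1} + v_{k+1})/2 for 1 ≤ k ≤ 109. The particular solution to v_k − (v_{k-1} + v_{k+1})/2 = 1 is v_k = −k^2. Adding homogeneous solution A + B k and matching boundaries gives v_k = k (110 − k). Substituting k = 107: v_107 = 107 · 3 = 321.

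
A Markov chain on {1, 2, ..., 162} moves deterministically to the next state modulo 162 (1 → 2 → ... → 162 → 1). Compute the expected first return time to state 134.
E[T_134 | X_0 = 134] = 162

The chain cycles deterministically, so starting at state 134 it returns in exactly 162 steps. Equivalently, the stationary distribution is uniform π_j = 1/162 for every state j, so by Kac's formula E[T_134] = 1/π_134 = 162.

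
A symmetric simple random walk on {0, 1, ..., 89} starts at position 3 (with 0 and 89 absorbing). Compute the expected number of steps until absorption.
E[τ | X_0 = 3] = 258

Let v_k = E[τ | X_0 = k]. Boundary: v_0 = v_89 = 0. Recurrence: v_k = 1 + (v_{k-1} + v_{k+1})/2 for 1 ≤ k ≤ 88. The particular solution to v_k − (v_{k-1} + v_{k+1})/2 = 1 is v_k = −k^2. Adding homogeneous solution A + B k and matching boundaries gives v_k = k (89 − k). Substituting k = 3: v_3 = 3 · 86 = 258.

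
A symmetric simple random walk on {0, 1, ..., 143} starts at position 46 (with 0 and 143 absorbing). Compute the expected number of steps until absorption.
E[τ | X_0 = 46] = 4462

Let v_k = E[τ | X_0 = k]. Boundary: v_0 = v_143 = 0. Recurrence: v_k = 1 + (v_{k-1} + v_{k+1})/2 for 1 ≤ k ≤ 142. The particular solution to v_k − (v_{k-1} + v_{k+1})/2 = 1 is v_k = −k^2. Adding homogeneous solution A + B k and matching boundaries gives v_k = k (143 − k). Substituting k = 46: v_46 = 46 · 97 = 4462.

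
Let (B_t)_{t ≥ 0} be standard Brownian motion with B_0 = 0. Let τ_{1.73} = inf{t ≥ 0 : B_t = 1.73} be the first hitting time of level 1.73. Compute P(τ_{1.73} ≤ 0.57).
P(τ_{1.73} ≤ 0.57) = 2(1 − Φ(1.73/√0.57)) = 2(1 − Φ(2.2914)) ≈ 0.0219

By the reflection principle for standard BM, P(τ_b ≤ t) = 2 · P(B_t ≥ b). Since B_t ~ N(0, t), P(B_t ≥ 1.73) = 1 − Φ(1.73/√t) = 1 − Φ(1.73/√0.57) = 1 − Φ(2.2914) ≈ 0.01097. Doubling: P(τ_{1.73} ≤ 0.57) ≈ 2 · 0.01097 = 0.02194 ≈ 0.0219.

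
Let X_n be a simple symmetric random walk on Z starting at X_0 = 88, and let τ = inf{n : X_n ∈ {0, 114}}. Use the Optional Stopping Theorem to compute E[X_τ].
E[X_τ] = 88

X_n is a martingale and τ is a bounded-mean stopping time (indeed τ is finite a.s. with bounded expectation since the walk is in a bounded region). By the OST, E[X_τ] = E[X_0] = 88. Equivalently: E[X_τ] = 114 · P(hit 114 first) + 0 · P(hit 0 first) = 114 · (88/114) = 88.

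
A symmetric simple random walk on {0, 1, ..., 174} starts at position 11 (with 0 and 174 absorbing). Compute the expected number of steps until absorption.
E[τ | X_0 = 11] = 1793

Let v_k = E[τ | X_0 = k]. Boundary: v_0 = v_174 = 0. Recurrence: v_k = 1 + (v_{k-1} + v_{k+1})/2 for 1 ≤ k ≤ 173. The particular solution to v_k − (v_{k-1} + v_{k+1})/2 = 1 is v_k = −k^2. Adding homogeneous solution A + B k and matching boundaries gives v_k = k (174 − k). Substituting k = 11: v_11 = 11 · 163 = 1793.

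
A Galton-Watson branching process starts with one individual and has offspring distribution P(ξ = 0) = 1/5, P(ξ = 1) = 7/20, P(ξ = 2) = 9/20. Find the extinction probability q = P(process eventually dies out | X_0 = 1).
q = 4/9

The pgf is f(s) = 1/5 + 7/20·s + 9/20·s². The extinction probability q is the smallest fixed point of f in [0, 1]. Setting s = f(s):
  9/20·s² + (7/20 − 1)·s + 1/5 = 0
  9/20·s² − (1/5 + 9/20)·s + 1/5 = 0
which factors as (s − 1)·(9/20·s − 1/5) = 0, giving roots s = 1 and s = (1/5)/(9/20) = 4/9.
Mean offspring μ = 7/20 + 2·9/20 = 5/4 > 1 (supercritical), so q < 1. The extinction probability is the smaller root: q = (1/5)/(9/20) = 4/9.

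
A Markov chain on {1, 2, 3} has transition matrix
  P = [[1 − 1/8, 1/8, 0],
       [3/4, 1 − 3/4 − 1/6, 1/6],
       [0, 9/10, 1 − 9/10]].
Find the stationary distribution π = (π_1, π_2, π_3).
π = (81/97, 27/194, 5/194)

This is a birth-death chain on three states, which satisfies detailed balance: π_1 · P_{12} = π_2 · P_{21} and π_2 · P_{23} = π_3 · P_{32}.
From π_1 · 1/8 = π_2 · 3/4: π_2/π_1 = (1/8)/(3/4) = 1/6.
From π_2 · 1/6 = π_3 · 9/10: π_3/π_2 = (1/6)/(9/10) = 5/27.
Take π_1 proportional to 1; then unnormalized π = (1, 1/6, 5/162). Normalize by dividing by the sum 97/81:
  π = (81/97, 27/194, 5/194).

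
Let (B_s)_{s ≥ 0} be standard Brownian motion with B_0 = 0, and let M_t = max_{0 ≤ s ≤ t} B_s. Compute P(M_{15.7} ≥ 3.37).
P(M_{15.7} ≥ 3.37) = 2·P(B_{15.7} ≥ 3.37) = 2(1 − Φ(3.37/√15.7)) ≈ 0.3950

By the reflection principle for Brownian motion, P(M_t ≥ a) = 2 · P(B_t ≥ a) for a ≥ 0. Since B_t ~ N(0, t), P(B_t ≥ 3.37) = 1 − Φ(3.37/√t) = 1 − Φ(3.37/√15.7) = 1 − Φ(0.8505). So
  P(M_{15.7} ≥ 3.37) = 2(1 − Φ(0.8505)) ≈ 0.3950.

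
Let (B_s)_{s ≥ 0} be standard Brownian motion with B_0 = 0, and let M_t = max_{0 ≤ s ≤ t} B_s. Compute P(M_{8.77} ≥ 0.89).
P(M_{8.77} ≥ 0.89) = 2·P(B_{8.77} ≥ 0.89) = 2(1 − Φ(0.89/√8.77)) ≈ 0.7638

By the reflection principle for Brownian motion, P(M_t ≥ a) = 2 · P(B_t ≥ a) for a ≥ 0. Since B_t ~ N(0, t), P(B_t ≥ 0.89) = 1 − Φ(0.89/√t) = 1 − Φ(0.89/√8.77) = 1 − Φ(0.3005). So
  P(M_{8.77} ≥ 0.89) = 2(1 − Φ(0.3005)) ≈ 0.7638.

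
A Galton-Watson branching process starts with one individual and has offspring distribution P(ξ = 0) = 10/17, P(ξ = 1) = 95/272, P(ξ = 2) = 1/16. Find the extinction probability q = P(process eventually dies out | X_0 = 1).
q = 1

Mean offspring μ = 0·10/17 + 1·95/272 + 2·1/16 = 129/272 ≤ 1. For μ ≤ 1 with offspring not concentrated at 1, the Galton-Watson process goes extinct almost surely, so q = 1.
(Algebraic check: The pgf is f(s) = 10/17 + 95/272·s + 1/16·s². The extinction probability q is the smallest fixed point of f in [0, 1]. Setting s = f(s):
  1/16·s² + (95/272 − 1)·s + 10/17 = 0
  1/16·s² − (10/17 + 1/16)·s + 10/17 = 0
which factors as (s − 1)·(1/16·s − 10/17) = 0, giving roots s = 1 and s = (10/17)/(1/16) = 160/17. Since 160/17 ≥ 1, the smallest root in [0, 1] is s = 1.)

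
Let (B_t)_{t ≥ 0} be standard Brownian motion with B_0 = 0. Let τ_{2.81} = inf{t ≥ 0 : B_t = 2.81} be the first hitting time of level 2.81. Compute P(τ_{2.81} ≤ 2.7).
P(τ_{2.81} ≤ 2.7) = 2(1 − Φ(2.81/√2.7)) = 2(1 − Φ(1.7101)) ≈ 0.0872

By the reflection principle for standard BM, P(τ_b ≤ t) = 2 · P(B_t ≥ b). Since B_t ~ N(0, t), P(B_t ≥ 2.81) = 1 − Φ(2.81/√t) = 1 − Φ(2.81/√2.7) = 1 − Φ(1.7101) ≈ 0.04362. Doubling: P(τ_{2.81} ≤ 2.7) ≈ 2 · 0.04362 = 0.08724 ≈ 0.0872.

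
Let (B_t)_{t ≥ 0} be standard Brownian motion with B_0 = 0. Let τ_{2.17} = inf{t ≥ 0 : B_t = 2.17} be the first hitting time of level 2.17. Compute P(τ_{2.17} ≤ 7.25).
P(τ_{2.17} ≤ 7.25) = 2(1 − Φ(2.17/√7.25)) = 2(1 − Φ(0.8059)) ≈ 0.4203

By the reflection principle for standard BM, P(τ_b ≤ t) = 2 · P(B_t ≥ b). Since B_t ~ N(0, t), P(B_t ≥ 2.17) = 1 − Φ(2.17/√t) = 1 − Φ(2.17/√7.25) = 1 − Φ(0.8059) ≈ 0.21015. Doubling: P(τ_{2.17} ≤ 7.25) ≈ 2 · 0.21015 = 0.42030 ≈ 0.4203.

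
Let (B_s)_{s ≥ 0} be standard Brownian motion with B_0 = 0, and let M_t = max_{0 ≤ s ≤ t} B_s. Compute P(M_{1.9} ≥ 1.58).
P(M_{1.9} ≥ 1.58) = 2·P(B_{1.9} ≥ 1.58) = 2(1 − Φ(1.58/√1.9)) ≈ 0.2517

By the reflection principle for Brownian motion, P(M_t ≥ a) = 2 · P(B_t ≥ a) for a ≥ 0. Since B_t ~ N(0, t), P(B_t ≥ 1.58) = 1 − Φ(1.58/√t) = 1 − Φ(1.58/√1.9) = 1 − Φ(1.1463). So
  P(M_{1.9} ≥ 1.58) = 2(1 − Φ(1.1463)) ≈ 0.2517.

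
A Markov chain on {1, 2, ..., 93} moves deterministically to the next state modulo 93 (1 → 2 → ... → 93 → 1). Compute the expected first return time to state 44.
E[T_44 | X_0 = 44] = 93

The chain cycles deterministically, so starting at state 44 it returns in exactly 93 steps. Equivalently, the stationary distribution is uniform π_j = 1/93 for every state j, so by Kac's formula E[T_44] = 1/π_44 = 93.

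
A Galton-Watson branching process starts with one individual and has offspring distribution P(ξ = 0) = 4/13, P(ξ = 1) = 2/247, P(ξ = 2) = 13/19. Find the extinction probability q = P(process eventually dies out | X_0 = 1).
q = 76/169

The pgf is f(s) = 4/13 + 2/247·s + 13/19·s². The extinction probability q is the smallest fixed point of f in [0, 1]. Setting s = f(s):
  13/19·s² + (2/247 − 1)·s + 4/13 = 0
  13/19·s² − (4/13 + 13/19)·s + 4/13 = 0
which factors as (s − 1)·(13/19·s − 4/13) = 0, giving roots s = 1 and s = (4/13)/(13/19) = 76/169.
Mean offspring μ = 2/247 + 2·13/19 = 340/247 > 1 (supercritical), so q < 1. The extinction probability is the smaller root: q = (4/13)/(13/19) = 76/169.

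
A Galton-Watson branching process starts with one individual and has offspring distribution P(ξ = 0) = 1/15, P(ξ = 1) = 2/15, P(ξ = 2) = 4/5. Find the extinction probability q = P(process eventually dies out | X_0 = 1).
q = 1/12

The pgf is f(s) = 1/15 + 2/15·s + 4/5·s². The extinction probability q is the smallest fixed point of f in [0, 1]. Setting s = f(s):
  4/5·s² + (2/15 − 1)·s + 1/15 = 0
  4/5·s² − (1/15 + 4/5)·s + 1/15 = 0
which factors as (s − 1)·(4/5·s − 1/15) = 0, giving roots s = 1 and s = (1/15)/(4/5) = 1/12.
Mean offspring μ = 2/15 + 2·4/5 = 26/15 > 1 (supercritical), so q < 1. The extinction probability is the smaller root: q = (1/15)/(4/5) = 1/12.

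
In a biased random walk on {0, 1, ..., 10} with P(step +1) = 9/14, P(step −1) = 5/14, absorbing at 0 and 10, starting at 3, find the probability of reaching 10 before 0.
P(hit 10 before 0) = (1 − (5/9)^3) / (1 − (5/9)^10) = 722228319/869254694

Let u_k denote P(reach 10 before 0 | start at k). Boundary: u_0 = 0, u_10 = 1. Recurrence: u_k = 9/14·u_{k+1} + 5/14·u_{k-1} for 1 ≤ k ≤ 9. Try u_k = A + B·r^k with r = q/p = (5/14)/(9/14) = 5/9. Substitution satisfies the recurrence; boundary conditions give:
  u_k = (1 − r^k) / (1 − r^N) = (1 − (5/9)^3) / (1 − (5/9)^10) = 722228319/869254694.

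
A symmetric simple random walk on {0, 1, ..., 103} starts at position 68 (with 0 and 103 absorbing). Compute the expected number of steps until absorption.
E[τ | X_0 = 68] = 2380

Let v_k = E[τ | X_0 = k]. Boundary: v_0 = v_103 = 0. Recurrence: v_k = 1 + (v_{k-1} + v_{k+1})/2 for 1 ≤ k ≤ 102. The particular solution to v_k − (v_{k-1} + v_{k+1})/2 = 1 is v_k = −k^2. Adding homogeneous solution A + B k and matching boundaries gives v_k = k (103 − k). Substituting k = 68: v_68 = 68 · 35 = 2380.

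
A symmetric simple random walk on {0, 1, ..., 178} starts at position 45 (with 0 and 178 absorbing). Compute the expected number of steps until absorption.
E[τ | X_0 = 45] = 5985

Let v_k = E[τ | X_0 = k]. Boundary: v_0 = v_178 = 0. Recurrence: v_k = 1 + (v_{k-1} + v_{k+1})/2 for 1 ≤ k ≤ 177. The particular solution to v_k − (v_{k-1} + v_{k+1})/2 = 1 is v_k = −k^2. Adding homogeneous solution A + B k and matching boundaries gives v_k = k (178 − k). Substituting k = 45: v_45 = 45 · 133 = 5985.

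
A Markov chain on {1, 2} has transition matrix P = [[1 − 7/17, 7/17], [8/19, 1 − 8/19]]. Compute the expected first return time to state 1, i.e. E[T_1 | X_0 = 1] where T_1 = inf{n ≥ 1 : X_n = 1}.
E[T_1 | X_0 = 1] = 1/π_1 = 269/136

For an irreducible recurrent Markov chain with stationary distribution π, E[T_i | X_0 = i] = 1/π_i (Kac's formula). Here π_1 = (8/19)/(7/17 + 8/19) = (8/19)/(269/323) = 136/269, so E[T_1 | X_0 = 1] = 1/π_1 = (7/17 + 8/19)/(8/19) = (269/323)/(8/19) = 269/136.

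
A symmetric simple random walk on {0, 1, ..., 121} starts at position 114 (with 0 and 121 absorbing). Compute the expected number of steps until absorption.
E[τ | X_0 = 114] = 798

Let v_k = E[τ | X_0 = k]. Boundary: v_0 = v_121 = 0. Recurrence: v_k = 1 + (v_{k-1} + v_{k+1})/2 for 1 ≤ k ≤ 120. The particular solution to v_k − (v_{k-1} + v_{k+1})/2 = 1 is v_k = −k^2. Adding homogeneous solution A + B k and matching boundaries gives v_k = k (121 − k). Substituting k = 114: v_114 = 114 · 7 = 798.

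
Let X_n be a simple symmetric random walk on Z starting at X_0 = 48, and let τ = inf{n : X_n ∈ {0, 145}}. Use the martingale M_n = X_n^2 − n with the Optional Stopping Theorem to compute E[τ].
E[τ] = 4656

M_n = X_n^2 − n is a martingale (since E[X_{n+1}^2 | F_n] = X_n^2 + 1). By OST (τ has finite mean in a bounded region), E[M_τ] = E[M_0] = X_0^2 − 0 = 48^2 = 2304. Also E[M_τ] = E[X_τ^2] − E[τ]. The walk exits at 0 or 145, with P(hit 145 first) = 48/145, so E[X_τ^2] = 145^2 · 48/145 + 0 = 6960. Thus E[τ] = E[X_τ^2] − E[M_τ] = 6960 − 2304 = 4656 = 48(145 − 48) = 4656.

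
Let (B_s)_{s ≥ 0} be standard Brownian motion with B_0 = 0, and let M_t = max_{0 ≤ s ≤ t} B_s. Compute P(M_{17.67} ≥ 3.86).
P(M_{17.67} ≥ 3.86) = 2·P(B_{17.67} ≥ 3.86) = 2(1 − Φ(3.86/√17.67)) ≈ 0.3585

By the reflection principle for Brownian motion, P(M_t ≥ a) = 2 · P(B_t ≥ a) for a ≥ 0. Since B_t ~ N(0, t), P(B_t ≥ 3.86) = 1 − Φ(3.86/√t) = 1 − Φ(3.86/√17.67) = 1 − Φ(0.9183). So
  P(M_{17.67} ≥ 3.86) = 2(1 − Φ(0.9183)) ≈ 0.3585.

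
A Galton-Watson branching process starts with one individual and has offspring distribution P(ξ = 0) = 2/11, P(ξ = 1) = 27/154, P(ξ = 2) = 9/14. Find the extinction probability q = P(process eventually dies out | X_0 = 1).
q = 28/99

The pgf is f(s) = 2/11 + 27/154·s + 9/14·s². The extinction probability q is the smallest fixed point of f in [0, 1]. Setting s = f(s):
  9/14·s² + (27/154 − 1)·s + 2/11 = 0
  9/14·s² − (2/11 + 9/14)·s + 2/11 = 0
which factors as (s − 1)·(9/14·s − 2/11) = 0, giving roots s = 1 and s = (2/11)/(9/14) = 28/99.
Mean offspring μ = 27/154 + 2·9/14 = 225/154 > 1 (supercritical), so q < 1. The extinction probability is the smaller root: q = (2/11)/(9/14) = 28/99.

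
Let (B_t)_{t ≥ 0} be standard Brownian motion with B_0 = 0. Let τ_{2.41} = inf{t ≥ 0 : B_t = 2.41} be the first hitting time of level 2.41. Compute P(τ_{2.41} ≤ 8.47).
P(τ_{2.41} ≤ 8.47) = 2(1 − Φ(2.41/√8.47)) = 2(1 − Φ(0.8281)) ≈ 0.4076

By the reflection principle for standard BM, P(τ_b ≤ t) = 2 · P(B_t ≥ b). Since B_t ~ N(0, t), P(B_t ≥ 2.41) = 1 − Φ(2.41/√t) = 1 − Φ(2.41/√8.47) = 1 − Φ(0.8281) ≈ 0.20381. Doubling: P(τ_{2.41} ≤ 8.47) ≈ 2 · 0.20381 = 0.40762 ≈ 0.4076.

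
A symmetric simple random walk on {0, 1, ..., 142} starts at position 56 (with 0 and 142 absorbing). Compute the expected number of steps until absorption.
E[τ | X_0 = 56] = 4816

Let v_k = E[τ | X_0 = k]. Boundary: v_0 = v_142 = 0. Recurrence: v_k = 1 + (v_{k-1} + v_{k+1})/2 for 1 ≤ k ≤ 141. The particular solution to v_k − (v_{k-1} + v_{k+1})/2 = 1 is v_k = −k^2. Adding homogeneous solution A + B k and matching boundaries gives v_k = k (142 − k). Substituting k = 56: v_56 = 56 · 86 = 4816.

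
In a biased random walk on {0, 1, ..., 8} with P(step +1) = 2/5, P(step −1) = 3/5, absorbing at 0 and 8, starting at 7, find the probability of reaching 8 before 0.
P(hit 8 before 0) = (1 − (3/2)^7) / (1 − (3/2)^8) = 4118/6305

Let u_k denote P(reach 8 before 0 | start at k). Boundary: u_0 = 0, u_8 = 1. Recurrence: u_k = 2/5·u_{k+1} + 3/5·u_{k-1} for 1 ≤ k ≤ 7. Try u_k = A + B·r^k with r = q/p = (3/5)/(2/5) = 3/2. Substitution satisfies the recurrence; boundary conditions give:
  u_k = (1 − r^k) / (1 − r^N) = (1 − (3/2)^7) / (1 − (3/2)^8) = 4118/6305.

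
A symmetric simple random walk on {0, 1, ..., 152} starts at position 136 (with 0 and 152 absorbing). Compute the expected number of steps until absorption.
E[τ | X_0 = 136] = 2176

Let v_k = E[τ | X_0 = k]. Boundary: v_0 = v_152 = 0. Recurrence: v_k = 1 + (v_{k-1} + v_{k+1})/2 for 1 ≤ k ≤ 151. The particular solution to v_k − (v_{k-1} + v_{k+1})/2 = 1 is v_k = −k^2. Adding homogeneous solution A + B k and matching boundaries gives v_k = k (152 − k). Substituting k = 136: v_136 = 136 · 16 = 2176.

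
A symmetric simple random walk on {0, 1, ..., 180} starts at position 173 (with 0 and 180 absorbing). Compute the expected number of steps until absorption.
E[τ | X_0 = 173] = 1211

Let v_k = E[τ | X_0 = k]. Boundary: v_0 = v_180 = 0. Recurrence: v_k = 1 + (v_{k-1} + v_{k+1})/2 for 1 ≤ k ≤ 179. The particular solution to v_k − (v_{k-1} + v_{k+1})/2 = 1 is v_k = −k^2. Adding homogeneous solution A + B k and matching boundaries gives v_k = k (180 − k). Substituting k = 173: v_173 = 173 · 7 = 1211.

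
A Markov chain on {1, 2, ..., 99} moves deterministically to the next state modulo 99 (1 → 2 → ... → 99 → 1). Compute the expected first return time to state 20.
E[T_20 | X_0 = 20] = 99

The chain cycles deterministically, so starting at state 20 it returns in exactly 99 steps. Equivalently, the stationary distribution is uniform π_j = 1/99 for every state j, so by Kac's formula E[T_20] = 1/π_20 = 99.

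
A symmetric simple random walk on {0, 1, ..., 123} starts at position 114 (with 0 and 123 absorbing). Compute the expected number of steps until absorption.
E[τ | X_0 = 114] = 1026

Let v_k = E[τ | X_0 = k]. Boundary: v_0 = v_123 = 0. Recurrence: v_k = 1 + (v_{k-1} + v_{k+1})/2 for 1 ≤ k ≤ 122. The particular solution to v_k − (v_{k-1} + v_{k+1})/2 = 1 is v_k = −k^2. Adding homogeneous solution A + B k and matching boundaries gives v_k = k (123 − k). Substituting k = 114: v_114 = 114 · 9 = 1026.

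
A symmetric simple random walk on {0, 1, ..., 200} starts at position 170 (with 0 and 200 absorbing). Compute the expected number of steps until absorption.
E[τ | X_0 = 170] = 5100

Let v_k = E[τ | X_0 = k]. Boundary: v_0 = v_200 = 0. Recurrence: v_k = 1 + (v_{k-1} + v_{k+1})/2 for 1 ≤ k ≤ 199. The particular solution to v_k − (v_{k-1} + v_{k+1})/2 = 1 is v_k = −k^2. Adding homogeneous solution A + B k and matching boundaries gives v_k = k (200 − k). Substituting k = 170: v_170 = 170 · 30 = 5100.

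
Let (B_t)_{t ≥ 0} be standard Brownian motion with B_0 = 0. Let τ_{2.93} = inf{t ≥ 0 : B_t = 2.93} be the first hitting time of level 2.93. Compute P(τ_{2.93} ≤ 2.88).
P(τ_{2.93} ≤ 2.88) = 2(1 − Φ(2.93/√2.88)) = 2(1 − Φ(1.7265)) ≈ 0.0843

By the reflection principle for standard BM, P(τ_b ≤ t) = 2 · P(B_t ≥ b). Since B_t ~ N(0, t), P(B_t ≥ 2.93) = 1 − Φ(2.93/√t) = 1 − Φ(2.93/√2.88) = 1 − Φ(1.7265) ≈ 0.04213. Doubling: P(τ_{2.93} ≤ 2.88) ≈ 2 · 0.04213 = 0.08426 ≈ 0.0843.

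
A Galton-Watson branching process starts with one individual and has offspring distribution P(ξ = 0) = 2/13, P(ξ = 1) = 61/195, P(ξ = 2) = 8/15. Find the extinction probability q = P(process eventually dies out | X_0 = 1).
q = 15/52

The pgf is f(s) = 2/13 + 61/195·s + 8/15·s². The extinction probability q is the smallest fixed point of f in [0, 1]. Setting s = f(s):
  8/15·s² + (61/195 − 1)·s + 2/13 = 0
  8/15·s² − (2/13 + 8/15)·s + 2/13 = 0
which factors as (s − 1)·(8/15·s − 2/13) = 0, giving roots s = 1 and s = (2/13)/(8/15) = 15/52.
Mean offspring μ = 61/195 + 2·8/15 = 269/195 > 1 (supercritical), so q < 1. The extinction probability is the smaller root: q = (2/13)/(8/15) = 15/52.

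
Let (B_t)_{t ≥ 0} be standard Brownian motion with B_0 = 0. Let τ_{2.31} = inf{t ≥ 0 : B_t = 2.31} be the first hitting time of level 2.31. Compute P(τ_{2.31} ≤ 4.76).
P(τ_{2.31} ≤ 4.76) = 2(1 − Φ(2.31/√4.76)) = 2(1 − Φ(1.0588)) ≈ 0.2897

By the reflection principle for standard BM, P(τ_b ≤ t) = 2 · P(B_t ≥ b). Since B_t ~ N(0, t), P(B_t ≥ 2.31) = 1 − Φ(2.31/√t) = 1 − Φ(2.31/√4.76) = 1 − Φ(1.0588) ≈ 0.14485. Doubling: P(τ_{2.31} ≤ 4.76) ≈ 2 · 0.14485 = 0.28970 ≈ 0.2897.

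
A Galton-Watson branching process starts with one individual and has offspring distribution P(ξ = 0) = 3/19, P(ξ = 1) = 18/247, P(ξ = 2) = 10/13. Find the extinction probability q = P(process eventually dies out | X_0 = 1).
q = 39/190

The pgf is f(s) = 3/19 + 18/247·s + 10/13·s². The extinction probability q is the smallest fixed point of f in [0, 1]. Setting s = f(s):
  10/13·s² + (18/247 − 1)·s + 3/19 = 0
  10/13·s² − (3/19 + 10/13)·s + 3/19 = 0
which factors as (s − 1)·(10/13·s − 3/19) = 0, giving roots s = 1 and s = (3/19)/(10/13) = 39/190.
Mean offspring μ = 18/247 + 2·10/13 = 398/247 > 1 (supercritical), so q < 1. The extinction probability is the smaller root: q = (3/19)/(10/13) = 39/190.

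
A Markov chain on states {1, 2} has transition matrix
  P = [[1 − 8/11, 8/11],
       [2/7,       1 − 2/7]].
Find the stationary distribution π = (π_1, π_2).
π_1 = 11/39, π_2 = 28/39

Solve πP = π with π_1 + π_2 = 1. From πP = π: π_1 · (1 − 8/11) + π_2 · 2/7 = π_1 ⇒ π_2 · 2/7 = π_1 · 8/11 ⇒ π_2/π_1 = (8/11)/(2/7) = 28/11. Together with π_1 + π_2 = 1:
  π_1 = (2/7)/(8/11 + 2/7) = (2/7)/(78/77) = 11/39,
  π_2 = (8/11)/(8/11 + 2/7) = (8/11)/(78/77) = 28/39.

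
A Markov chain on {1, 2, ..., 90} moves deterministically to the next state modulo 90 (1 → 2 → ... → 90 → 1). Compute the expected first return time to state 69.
E[T_69 | X_0 = 69] = 90

The chain cycles deterministically, so starting at state 69 it returns in exactly 90 steps. Equivalently, the stationary distribution is uniform π_j = 1/90 for every state j, so by Kac's formula E[T_69] = 1/π_69 = 90.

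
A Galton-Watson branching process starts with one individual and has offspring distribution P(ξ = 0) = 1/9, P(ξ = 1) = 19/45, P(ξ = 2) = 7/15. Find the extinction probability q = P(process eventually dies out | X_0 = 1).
q = 5/21

The pgf is f(s) = 1/9 + 19/45·s + 7/15·s². The extinction probability q is the smallest fixed point of f in [0, 1]. Setting s = f(s):
  7/15·s² + (19/45 − 1)·s + 1/9 = 0
  7/15·s² − (1/9 + 7/15)·s + 1/9 = 0
which factors as (s − 1)·(7/15·s − 1/9) = 0, giving roots s = 1 and s = (1/9)/(7/15) = 5/21.
Mean offspring μ = 19/45 + 2·7/15 = 61/45 > 1 (supercritical), so q < 1. The extinction probability is the smaller root: q = (1/9)/(7/15) = 5/21.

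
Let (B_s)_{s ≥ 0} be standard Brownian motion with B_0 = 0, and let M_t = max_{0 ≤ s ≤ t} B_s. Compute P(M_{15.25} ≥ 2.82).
P(M_{15.25} ≥ 2.82) = 2·P(B_{15.25} ≥ 2.82) = 2(1 − Φ(2.82/√15.25)) ≈ 0.4702

By the reflection principle for Brownian motion, P(M_t ≥ a) = 2 · P(B_t ≥ a) for a ≥ 0. Since B_t ~ N(0, t), P(B_t ≥ 2.82) = 1 − Φ(2.82/√t) = 1 − Φ(2.82/√15.25) = 1 − Φ(0.7221). So
  P(M_{15.25} ≥ 2.82) = 2(1 − Φ(0.7221)) ≈ 0.4702.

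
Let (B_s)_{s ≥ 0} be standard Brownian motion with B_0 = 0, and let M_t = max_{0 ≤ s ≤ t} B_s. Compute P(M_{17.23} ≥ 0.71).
P(M_{17.23} ≥ 0.71) = 2·P(B_{17.23} ≥ 0.71) = 2(1 − Φ(0.71/√17.23)) ≈ 0.8642

By the reflection principle for Brownian motion, P(M_t ≥ a) = 2 · P(B_t ≥ a) for a ≥ 0. Since B_t ~ N(0, t), P(B_t ≥ 0.71) = 1 − Φ(0.71/√t) = 1 − Φ(0.71/√17.23) = 1 − Φ(0.1710). So
  P(M_{17.23} ≥ 0.71) = 2(1 − Φ(0.1710)) ≈ 0.8642.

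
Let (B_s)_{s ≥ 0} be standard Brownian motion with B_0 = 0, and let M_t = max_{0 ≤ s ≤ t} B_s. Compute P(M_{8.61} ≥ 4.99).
P(M_{8.61} ≥ 4.99) = 2·P(B_{8.61} ≥ 4.99) = 2(1 − Φ(4.99/√8.61)) ≈ 0.0890

By the reflection principle for Brownian motion, P(M_t ≥ a) = 2 · P(B_t ≥ a) for a ≥ 0. Since B_t ~ N(0, t), P(B_t ≥ 4.99) = 1 − Φ(4.99/√t) = 1 − Φ(4.99/√8.61) = 1 − Φ(1.7006). So
  P(M_{8.61} ≥ 4.99) = 2(1 − Φ(1.7006)) ≈ 0.0890.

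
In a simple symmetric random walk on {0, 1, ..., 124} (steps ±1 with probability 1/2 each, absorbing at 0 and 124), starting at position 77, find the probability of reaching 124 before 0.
P(hit 124 before 0) = 77/124

Let u_k = P(hit 124 before 0 | start at k). Then u_0 = 0, u_124 = 1, and u_k = u_{k-1}/2 + u_{k+1}/2 for 1 ≤ k ≤ 123. This harmonic recurrence is solved by u_k = k/124, giving u_77 = 77/124.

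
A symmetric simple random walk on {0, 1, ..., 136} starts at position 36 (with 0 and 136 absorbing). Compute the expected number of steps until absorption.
E[τ | X_0 = 36] = 3600

Let v_k = E[τ | X_0 = k]. Boundary: v_0 = v_136 = 0. Recurrence: v_k = 1 + (v_{k-1} + v_{k+1})/2 for 1 ≤ k ≤ 135. The particular solution to v_k − (v_{k-1} + v_{k+1})/2 = 1 is v_k = −k^2. Adding homogeneous solution A + B k and matching boundaries gives v_k = k (136 − k). Substituting k = 36: v_36 = 36 · 100 = 3600.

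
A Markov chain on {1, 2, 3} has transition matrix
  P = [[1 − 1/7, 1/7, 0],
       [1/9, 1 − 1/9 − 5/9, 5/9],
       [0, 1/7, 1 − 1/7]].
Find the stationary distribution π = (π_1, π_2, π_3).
π = (7/51, 3/17, 35/51)

This is a birth-death chain on three states, which satisfies detailed balance: π_1 · P_{12} = π_2 · P_{21} and π_2 · P_{23} = π_3 · P_{32}.
From π_1 · 1/7 = π_2 · 1/9: π_2/π_1 = (1/7)/(1/9) = 9/7.
From π_2 · 5/9 = π_3 · 1/7: π_3/π_2 = (5/9)/(1/7) = 35/9.
Take π_1 proportional to 1; then unnormalized π = (1, 9/7, 5). Normalize by dividing by the sum 51/7:
  π = (7/51, 3/17, 35/51).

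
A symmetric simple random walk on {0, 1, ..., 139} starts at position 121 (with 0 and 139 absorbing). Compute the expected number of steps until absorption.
E[τ | X_0 = 121] = 2178

Let v_k = E[τ | X_0 = k]. Boundary: v_0 = v_139 = 0. Recurrence: v_k = 1 + (v_{k-1} + v_{k+1})/2 for 1 ≤ k ≤ 138. The particular solution to v_k − (v_{k-1} + v_{k+1})/2 = 1 is v_k = −k^2. Adding homogeneous solution A + B k and matching boundaries gives v_k = k (139 − k). Substituting k = 121: v_121 = 121 · 18 = 2178.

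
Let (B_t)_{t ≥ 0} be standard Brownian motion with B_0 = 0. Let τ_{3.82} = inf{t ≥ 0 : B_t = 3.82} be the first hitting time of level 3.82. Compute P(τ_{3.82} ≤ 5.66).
P(τ_{3.82} ≤ 5.66) = 2(1 − Φ(3.82/√5.66)) = 2(1 − Φ(1.6057)) ≈ 0.1083

By the reflection principle for standard BM, P(τ_b ≤ t) = 2 · P(B_t ≥ b). Since B_t ~ N(0, t), P(B_t ≥ 3.82) = 1 − Φ(3.82/√t) = 1 − Φ(3.82/√5.66) = 1 − Φ(1.6057) ≈ 0.05417. Doubling: P(τ_{3.82} ≤ 5.66) ≈ 2 · 0.05417 = 0.10834 ≈ 0.1083.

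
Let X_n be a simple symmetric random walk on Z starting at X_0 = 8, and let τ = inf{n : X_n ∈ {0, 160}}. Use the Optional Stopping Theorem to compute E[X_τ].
E[X_τ] = 8

X_n is a martingale and τ is a bounded-mean stopping time (indeed τ is finite a.s. with bounded expectation since the walk is in a bounded region). By the OST, E[X_τ] = E[X_0] = 8. Equivalently: E[X_τ] = 160 · P(hit 160 first) + 0 · P(hit 0 first) = 160 · (8/160) = 8.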